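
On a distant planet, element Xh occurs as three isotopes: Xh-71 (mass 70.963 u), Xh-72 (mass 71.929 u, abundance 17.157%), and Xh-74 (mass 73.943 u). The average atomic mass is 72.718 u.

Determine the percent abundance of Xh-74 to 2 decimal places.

53.33%

Let x and y be the fractions of Xh-71 and Xh-74. Then x + y = 1 − 0.17157 = 0.82843 and 70.963x + 73.943y = 72.718 − 0.17157×71.929 = 60.37714147.
Substituting: 70.963x + 73.943(0.82843 − x) = 60.37714147
(70.963 − 73.943)x = -0.87945802  ⇒  x = 0.29512, y = 0.53331
Xh-71: 29.51%, Xh-74: 53.33%.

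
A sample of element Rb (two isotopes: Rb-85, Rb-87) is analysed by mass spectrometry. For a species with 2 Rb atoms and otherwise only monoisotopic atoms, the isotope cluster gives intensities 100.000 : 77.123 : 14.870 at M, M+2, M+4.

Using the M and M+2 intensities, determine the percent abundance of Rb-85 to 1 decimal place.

If p is the fraction of Rb that is Rb-85, then I(M+2)/I(M) = [C(2,1)·p^1·(1−p)] / p^2 = 2·(1−p)/p = 77.123/100.000 = 0.7712
(1−p)/p = 0.7712/2 = 0.3856  ⇒  p = 1/(1 + 0.3856) = 0.7217
Rb-85: 72.2%, Rb-87: 27.8%.

72.2%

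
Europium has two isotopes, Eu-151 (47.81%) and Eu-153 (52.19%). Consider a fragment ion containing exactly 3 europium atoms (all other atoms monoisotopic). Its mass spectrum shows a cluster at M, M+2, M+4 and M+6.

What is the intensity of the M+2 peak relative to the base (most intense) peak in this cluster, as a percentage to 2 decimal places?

91.61%

Term probabilities: M 0.1093, M+2 0.3579, M+4 0.3907, M+6 0.1422. Base peak = M+4.
P(M+4) = C(3,2) × 0.4781^1 × 0.5219^2 = 3 × 0.4781 × 0.27237961 = 0.390674 (base)
P(M+2) = C(3,1) × 0.4781^2 × 0.5219^1 = 3 × 0.22857961 × 0.5219 = 0.357887
Relative intensity = 0.357887 / 0.390674 × 100 = 91.61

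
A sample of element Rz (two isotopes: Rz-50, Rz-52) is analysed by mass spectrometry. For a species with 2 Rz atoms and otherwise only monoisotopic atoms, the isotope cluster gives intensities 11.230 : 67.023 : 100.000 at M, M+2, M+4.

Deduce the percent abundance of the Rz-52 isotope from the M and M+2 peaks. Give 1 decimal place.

74.9%

If p is the fraction of Rz that is Rz-50, then I(M+2)/I(M) = [C(2,1)·p^1·(1−p)] / p^2 = 2·(1−p)/p = 67.023/11.230 = 5.9682
(1−p)/p = 5.9682/2 = 2.9841  ⇒  p = 1/(1 + 2.9841) = 0.2510
Rz-50: 25.1%, Rz-52: 74.9%.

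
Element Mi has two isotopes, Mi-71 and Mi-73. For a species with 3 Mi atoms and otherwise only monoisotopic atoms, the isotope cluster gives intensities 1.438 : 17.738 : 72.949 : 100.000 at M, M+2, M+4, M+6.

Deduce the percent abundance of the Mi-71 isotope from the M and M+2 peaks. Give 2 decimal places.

19.56%

Write p for the Mi-71 fraction. I(M+2)/I(M) = [C(3,1)·p^2·(1−p)] / p^3 = 3·(1−p)/p = 17.738/1.438 = 12.3352
(1−p)/p = 12.3352/3 = 4.1117  ⇒  p = 1/(1 + 4.1117) = 0.1956
Mi-71: 19.56%, Mi-73: 80.44%.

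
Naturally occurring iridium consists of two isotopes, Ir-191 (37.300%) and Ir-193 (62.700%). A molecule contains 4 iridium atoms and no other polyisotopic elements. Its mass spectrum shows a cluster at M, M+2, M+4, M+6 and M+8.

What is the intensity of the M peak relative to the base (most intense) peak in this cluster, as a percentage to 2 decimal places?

Binomial terms of (0.37300 + 0.62700)^4: M 0.0194, M+2 0.1302, M+4 0.3282, M+6 0.3678, M+8 0.1546 → M+6 is the base peak.
P(M+6) = C(4,3) × 0.37300^1 × 0.62700^3 = 4 × 0.3730 × 0.24649188 = 0.367766 (base)
P(M) = C(4,0) × 0.37300^4 × 0.62700^0 = 1 × 0.01935688 × 1.0000 = 0.019357
Relative intensity = 0.019357 / 0.367766 × 100 = 5.26

5.26%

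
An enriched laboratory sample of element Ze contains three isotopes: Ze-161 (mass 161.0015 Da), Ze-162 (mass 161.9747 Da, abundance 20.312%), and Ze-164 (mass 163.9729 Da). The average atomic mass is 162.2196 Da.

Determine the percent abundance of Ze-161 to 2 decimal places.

45.35%

The remaining 79.688% is split between Ze-161 (fraction x) and Ze-164 (fraction 0.79688 − x).
Substituting: 161.0015x + 163.9729(0.79688 − x) = 129.319298936
(161.0015 − 163.9729)x = -1.347425616  ⇒  x = 0.45346, y = 0.34342
Ze-161: 45.35%, Ze-164: 34.34%.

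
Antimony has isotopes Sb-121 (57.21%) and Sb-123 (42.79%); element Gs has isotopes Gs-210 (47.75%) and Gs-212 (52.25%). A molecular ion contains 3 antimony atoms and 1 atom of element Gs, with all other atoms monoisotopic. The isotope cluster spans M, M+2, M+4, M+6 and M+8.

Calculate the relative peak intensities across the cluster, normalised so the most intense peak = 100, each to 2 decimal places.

24.19 : 80.76 : 100.00 : 54.55 : 11.08

Antimony pattern (n=3): 0.18724742 : 0.42015297 : 0.3142518 : 0.07834781
Element Gs pattern (n=1): 0.4775 : 0.5225
Convolve the two distributions (both contribute in 2-u steps):
  M: 0.18724742×0.4775 = 0.089411
  M+2: 0.18724742×0.5225 + 0.42015297×0.4775 = 0.298460
  M+4: 0.42015297×0.5225 + 0.3142518×0.4775 = 0.369585
  M+6: 0.3142518×0.5225 + 0.07834781×0.4775 = 0.201608
  M+8: 0.07834781×0.5225 = 0.040937
Scale to base peak (0.369585) = 100: 24.19 : 80.76 : 100.00 : 54.55 : 11.08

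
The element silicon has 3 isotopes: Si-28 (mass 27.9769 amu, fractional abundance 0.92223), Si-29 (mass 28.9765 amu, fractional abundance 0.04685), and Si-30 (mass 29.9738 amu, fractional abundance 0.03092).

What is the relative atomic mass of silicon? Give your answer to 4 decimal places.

Weight each isotope mass by its fractional abundance: 0.92223 × 27.9769 + 0.04685 × 28.9765 + 0.03092 × 29.9738
= 25.80114 + 1.35755 + 0.92679 = 28.08548 amu

28.0855 amu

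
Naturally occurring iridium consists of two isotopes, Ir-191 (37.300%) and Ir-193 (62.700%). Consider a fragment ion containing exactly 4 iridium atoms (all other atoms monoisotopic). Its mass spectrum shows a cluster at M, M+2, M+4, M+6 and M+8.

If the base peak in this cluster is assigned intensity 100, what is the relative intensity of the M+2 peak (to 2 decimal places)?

35.39

Binomial terms of (0.37300 + 0.62700)^4: M 0.0194, M+2 0.1302, M+4 0.3282, M+6 0.3678, M+8 0.1546 → M+6 is the base peak.
P(M+6) = C(4,3) × 0.37300^1 × 0.62700^3 = 4 × 0.3730 × 0.24649188 = 0.367766 (base)
P(M+2) = C(4,1) × 0.37300^3 × 0.62700^1 = 4 × 0.05189512 × 0.6270 = 0.130153
Relative intensity = 0.130153 / 0.367766 × 100 = 35.39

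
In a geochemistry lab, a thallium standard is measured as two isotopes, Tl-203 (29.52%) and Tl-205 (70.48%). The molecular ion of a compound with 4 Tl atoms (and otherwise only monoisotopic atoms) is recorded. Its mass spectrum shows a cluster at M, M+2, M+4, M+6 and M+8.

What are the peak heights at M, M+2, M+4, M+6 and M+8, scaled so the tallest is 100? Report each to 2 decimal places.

Each Tl atom is independently Tl-203 (p = 0.2952) or Tl-205 (q = 0.7048); the cluster is the binomial expansion (p + q)^4.
P(M) = 0.2952^4 = 0.007594
P(M+2) = 4 × 0.2952^3 × 0.7048^1 = 0.072523
P(M+4) = 6 × 0.2952^2 × 0.7048^2 = 0.259726
P(M+6) = 4 × 0.2952^1 × 0.7048^3 = 0.413403
P(M+8) = 0.7048^4 = 0.246754
The M+6 peak is largest (0.413403); scaling to 100 gives 1.84 : 17.54 : 62.83 : 100.00 : 59.69.

1.84 : 17.54 : 62.83 : 100.00 : 59.69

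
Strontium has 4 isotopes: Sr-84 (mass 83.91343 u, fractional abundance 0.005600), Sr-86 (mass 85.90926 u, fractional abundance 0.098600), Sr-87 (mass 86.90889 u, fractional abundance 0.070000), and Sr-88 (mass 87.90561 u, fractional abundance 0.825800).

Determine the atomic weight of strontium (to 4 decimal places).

Average mass = Σ (abundance × isotope mass) = 0.005600 × 83.91343 + 0.098600 × 85.90926 + 0.070000 × 86.90889 + 0.825800 × 87.90561
= 0.469915 + 8.470653 + 6.083622 + 72.592453 = 87.616643 u

87.6166 u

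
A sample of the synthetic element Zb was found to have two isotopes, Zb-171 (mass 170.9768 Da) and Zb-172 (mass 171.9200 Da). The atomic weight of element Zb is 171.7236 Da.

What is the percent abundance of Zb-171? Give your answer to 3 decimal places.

20.823%

With x = fraction of Zb-171 (so Zb-172 is 1 − x):
170.9768·x + 171.9200·(1 − x) = 171.7236
(170.9768 − 171.9200)·x = 171.7236 − 171.9200
x = -0.1964 / -0.9432 = 0.20823 → 20.823% Zb-171, 79.177% Zb-172.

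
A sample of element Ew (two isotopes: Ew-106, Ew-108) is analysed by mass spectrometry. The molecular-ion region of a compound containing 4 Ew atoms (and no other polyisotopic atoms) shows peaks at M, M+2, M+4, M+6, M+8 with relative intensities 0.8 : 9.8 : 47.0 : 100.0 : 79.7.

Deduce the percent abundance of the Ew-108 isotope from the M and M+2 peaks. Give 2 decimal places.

Write p for the Ew-106 fraction. I(M+2)/I(M) = [C(4,1)·p^3·(1−p)] / p^4 = 4·(1−p)/p = 9.8/0.8 = 12.2500
(1−p)/p = 12.2500/4 = 3.0625  ⇒  p = 1/(1 + 3.0625) = 0.2462
Ew-106: 24.62%, Ew-108: 75.38%.

75.38%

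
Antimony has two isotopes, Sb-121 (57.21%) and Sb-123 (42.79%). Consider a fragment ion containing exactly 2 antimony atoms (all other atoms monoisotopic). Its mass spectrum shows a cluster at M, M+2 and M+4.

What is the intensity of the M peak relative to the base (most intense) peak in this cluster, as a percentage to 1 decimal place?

(0.5721 + 0.4279)^2 gives M 0.3273, M+2 0.4896, M+4 0.1831; the largest is M+2.
P(M+2) = C(2,1) × 0.5721^1 × 0.4279^1 = 2 × 0.5721 × 0.4279 = 0.489603 (base)
P(M) = C(2,0) × 0.5721^2 × 0.4279^0 = 1 × 0.32729841 × 1.0000 = 0.327298
Relative intensity = 0.327298 / 0.489603 × 100 = 66.8

66.8%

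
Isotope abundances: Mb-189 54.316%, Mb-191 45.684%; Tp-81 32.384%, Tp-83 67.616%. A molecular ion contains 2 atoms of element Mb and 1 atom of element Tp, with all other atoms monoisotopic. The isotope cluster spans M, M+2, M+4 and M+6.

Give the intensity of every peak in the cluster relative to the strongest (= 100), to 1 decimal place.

Element Mb pattern (n=2): 0.29502279 : 0.49627443 : 0.20870279
Element Tp pattern (n=1): 0.32384 : 0.67616
Convolve the two distributions (both contribute in 2-u steps):
  M: 0.29502279×0.32384 = 0.095540
  M+2: 0.29502279×0.67616 + 0.49627443×0.32384 = 0.360196
  M+4: 0.49627443×0.67616 + 0.20870279×0.32384 = 0.403147
  M+6: 0.20870279×0.67616 = 0.141116
Scale to base peak (0.403147) = 100: 23.7 : 89.3 : 100.0 : 35.0

23.7 : 89.3 : 100.0 : 35.0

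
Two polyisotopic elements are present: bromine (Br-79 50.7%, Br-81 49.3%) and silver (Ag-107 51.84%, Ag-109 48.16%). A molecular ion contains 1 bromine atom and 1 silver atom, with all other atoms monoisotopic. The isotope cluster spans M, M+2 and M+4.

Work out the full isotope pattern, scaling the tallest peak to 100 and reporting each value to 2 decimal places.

Bromine pattern (n=1): 0.5070 : 0.4930
Silver pattern (n=1): 0.5184 : 0.4816
Convolve the two distributions (both contribute in 2-u steps):
  M: 0.5070×0.5184 = 0.262829
  M+2: 0.5070×0.4816 + 0.4930×0.5184 = 0.499742
  M+4: 0.4930×0.4816 = 0.237429
Scale to base peak (0.499742) = 100: 52.59 : 100.00 : 47.51

52.59 : 100.00 : 47.51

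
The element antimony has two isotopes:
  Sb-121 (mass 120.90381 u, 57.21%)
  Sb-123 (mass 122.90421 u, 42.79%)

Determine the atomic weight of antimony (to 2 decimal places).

The abundance-weighted mean is 0.5721 × 120.90381 + 0.4279 × 122.90421
= 69.169070 + 52.590711 = 121.759781 u

121.76 u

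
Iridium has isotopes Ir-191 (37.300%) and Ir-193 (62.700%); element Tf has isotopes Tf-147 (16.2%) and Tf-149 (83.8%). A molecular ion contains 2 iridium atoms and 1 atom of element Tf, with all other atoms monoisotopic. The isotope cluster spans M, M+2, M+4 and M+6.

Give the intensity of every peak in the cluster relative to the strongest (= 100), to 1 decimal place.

Iridium pattern (n=2): 0.139129 : 0.467742 : 0.393129
Element Tf pattern (n=1): 0.1620 : 0.8380
Convolve the two distributions (both contribute in 2-u steps):
  M: 0.139129×0.1620 = 0.022539
  M+2: 0.139129×0.8380 + 0.467742×0.1620 = 0.192364
  M+4: 0.467742×0.8380 + 0.393129×0.1620 = 0.455655
  M+6: 0.393129×0.8380 = 0.329442
Scale to base peak (0.455655) = 100: 4.9 : 42.2 : 100.0 : 72.3

4.9 : 42.2 : 100.0 : 72.3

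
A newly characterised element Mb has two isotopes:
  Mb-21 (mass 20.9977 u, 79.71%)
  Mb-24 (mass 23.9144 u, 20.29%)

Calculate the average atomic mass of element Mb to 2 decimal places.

21.59 u

Weight each isotope mass by its fractional abundance: 0.7971 × 20.9977 + 0.2029 × 23.9144
= 16.73727 + 4.85223 = 21.58950 u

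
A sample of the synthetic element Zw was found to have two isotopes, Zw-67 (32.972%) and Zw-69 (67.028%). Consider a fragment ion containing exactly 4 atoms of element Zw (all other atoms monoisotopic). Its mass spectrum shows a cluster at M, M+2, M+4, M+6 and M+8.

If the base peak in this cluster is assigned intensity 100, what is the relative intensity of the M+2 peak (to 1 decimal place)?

24.2

Binomial terms of (0.32972 + 0.67028)^4: M 0.0118, M+2 0.0961, M+4 0.2931, M+6 0.3972, M+8 0.2018 → M+6 is the base peak.
P(M+6) = C(4,3) × 0.32972^1 × 0.67028^3 = 4 × 0.32972 × 0.30114023 = 0.397168 (base)
P(M+2) = C(4,1) × 0.32972^3 × 0.67028^1 = 4 × 0.0358456 × 0.67028 = 0.096106
Relative intensity = 0.096106 / 0.397168 × 100 = 24.2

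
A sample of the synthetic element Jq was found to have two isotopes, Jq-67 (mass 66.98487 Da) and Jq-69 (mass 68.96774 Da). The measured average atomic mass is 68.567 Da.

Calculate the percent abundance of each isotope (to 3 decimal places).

Writing the weighted mean with unknown fraction x of Jq-67:
66.98487·x + 68.96774·(1 − x) = 68.567
(66.98487 − 68.96774)·x = 68.567 − 68.96774
x = -0.40074 / -1.98287 = 0.20210 → 20.210% Jq-67, 79.790% Jq-69.

Jq-67: 20.210%, Jq-69: 79.790%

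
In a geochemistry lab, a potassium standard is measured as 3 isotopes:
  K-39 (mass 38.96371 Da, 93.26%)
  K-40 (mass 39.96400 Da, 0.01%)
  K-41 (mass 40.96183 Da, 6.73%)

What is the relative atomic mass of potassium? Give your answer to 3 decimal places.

Ar = Σ fᵢ·mᵢ = 0.9326 × 38.96371 + 0.0001 × 39.96400 + 0.0673 × 40.96183
= 36.337556 + 0.003996 + 2.756731 = 39.098283 Da

39.098 Da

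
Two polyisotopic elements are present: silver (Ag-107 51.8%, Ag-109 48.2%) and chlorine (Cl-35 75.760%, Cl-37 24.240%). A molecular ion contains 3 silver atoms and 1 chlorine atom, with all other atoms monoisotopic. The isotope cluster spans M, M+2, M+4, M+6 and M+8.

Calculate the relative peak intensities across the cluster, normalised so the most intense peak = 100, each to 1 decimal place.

28.6 : 89.1 : 100.0 : 46.9 : 7.4

Silver pattern (n=3): 0.13899183 : 0.3879965 : 0.3610315 : 0.11198017
Chlorine pattern (n=1): 0.7576 : 0.2424
Convolve the two distributions (both contribute in 2-u steps):
  M: 0.13899183×0.7576 = 0.105300
  M+2: 0.13899183×0.2424 + 0.3879965×0.7576 = 0.327638
  M+4: 0.3879965×0.2424 + 0.3610315×0.7576 = 0.367568
  M+6: 0.3610315×0.2424 + 0.11198017×0.7576 = 0.172350
  M+8: 0.11198017×0.2424 = 0.027144
Scale to base peak (0.367568) = 100: 28.6 : 89.1 : 100.0 : 46.9 : 7.4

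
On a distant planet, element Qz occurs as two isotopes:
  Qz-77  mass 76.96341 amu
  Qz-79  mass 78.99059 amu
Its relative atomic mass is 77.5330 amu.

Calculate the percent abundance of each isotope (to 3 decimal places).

Qz-77: 71.902%, Qz-79: 28.098%

With x = fraction of Qz-77 (so Qz-79 is 1 − x):
76.96341·x + 78.99059·(1 − x) = 77.5330
(76.96341 − 78.99059)·x = 77.5330 − 78.99059
x = -1.45759 / -2.02718 = 0.71902 → 71.902% Qz-77, 28.098% Qz-79.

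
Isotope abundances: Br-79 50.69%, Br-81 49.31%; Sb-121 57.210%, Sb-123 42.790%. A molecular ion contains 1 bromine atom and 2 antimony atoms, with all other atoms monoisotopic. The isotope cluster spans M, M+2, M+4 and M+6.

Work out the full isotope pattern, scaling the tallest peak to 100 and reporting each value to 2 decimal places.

Bromine pattern (n=1): 0.5069 : 0.4931
Antimony pattern (n=2): 0.32729841 : 0.48960318 : 0.18309841
Convolve the two distributions (both contribute in 2-u steps):
  M: 0.5069×0.32729841 = 0.165908
  M+2: 0.5069×0.48960318 + 0.4931×0.32729841 = 0.409571
  M+4: 0.5069×0.18309841 + 0.4931×0.48960318 = 0.334236
  M+6: 0.4931×0.18309841 = 0.090286
Scale to base peak (0.409571) = 100: 40.51 : 100.00 : 81.61 : 22.04

40.51 : 100.00 : 81.61 : 22.04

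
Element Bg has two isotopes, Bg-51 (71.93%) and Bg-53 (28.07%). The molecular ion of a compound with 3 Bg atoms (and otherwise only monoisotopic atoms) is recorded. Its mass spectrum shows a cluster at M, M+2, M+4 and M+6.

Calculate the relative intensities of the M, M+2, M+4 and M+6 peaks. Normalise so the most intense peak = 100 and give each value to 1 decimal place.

85.4 : 100.0 : 39.0 : 5.1

Each Bg atom is independently Bg-51 (p = 0.7193) or Bg-53 (q = 0.2807); the cluster is the binomial expansion (p + q)^3.
P(M) = 0.7193^3 = 0.372160
P(M+2) = 3 × 0.7193^2 × 0.2807^1 = 0.435696
P(M+4) = 3 × 0.7193^1 × 0.2807^2 = 0.170026
P(M+6) = 0.2807^3 = 0.022117
The M+2 peak is largest (0.435696); scaling to 100 gives 85.4 : 100.0 : 39.0 : 5.1.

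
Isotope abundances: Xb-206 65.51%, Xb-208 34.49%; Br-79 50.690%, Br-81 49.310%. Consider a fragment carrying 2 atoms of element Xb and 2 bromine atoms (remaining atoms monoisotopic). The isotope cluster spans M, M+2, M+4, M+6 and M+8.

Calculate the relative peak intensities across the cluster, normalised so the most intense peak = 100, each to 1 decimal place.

30.6 : 91.6 : 100.0 : 46.9 : 8.0

Element Xb pattern (n=2): 0.42915601 : 0.45188798 : 0.11895601
Bromine pattern (n=2): 0.25694761 : 0.49990478 : 0.24314761
Convolve the two distributions (both contribute in 2-u steps):
  M: 0.42915601×0.25694761 = 0.110271
  M+2: 0.42915601×0.49990478 + 0.45188798×0.25694761 = 0.330649
  M+4: 0.42915601×0.24314761 + 0.45188798×0.49990478 + 0.11895601×0.25694761 = 0.360815
  M+6: 0.45188798×0.24314761 + 0.11895601×0.49990478 = 0.169342
  M+8: 0.11895601×0.24314761 = 0.028924
Scale to base peak (0.360815) = 100: 30.6 : 91.6 : 100.0 : 46.9 : 8.0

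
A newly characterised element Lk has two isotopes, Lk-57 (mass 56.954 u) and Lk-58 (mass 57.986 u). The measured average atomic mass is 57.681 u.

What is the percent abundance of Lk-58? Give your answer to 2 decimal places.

70.45%

Let x be the fractional abundance of Lk-57; then Lk-58 has abundance 1 − x.
56.954·x + 57.986·(1 − x) = 57.681
(56.954 − 57.986)·x = 57.681 − 57.986
x = -0.305 / -1.032 = 0.29554 → 29.55% Lk-57, 70.45% Lk-58.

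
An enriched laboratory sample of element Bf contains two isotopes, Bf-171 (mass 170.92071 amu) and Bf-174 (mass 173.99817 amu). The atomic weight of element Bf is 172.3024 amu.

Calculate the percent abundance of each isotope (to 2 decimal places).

Writing the weighted mean with unknown fraction x of Bf-171:
170.92071·x + 173.99817·(1 − x) = 172.3024
(170.92071 − 173.99817)·x = 172.3024 − 173.99817
x = -1.69577 / -3.07746 = 0.55103 → 55.10% Bf-171, 44.90% Bf-174.

Bf-171: 55.10%, Bf-174: 44.90%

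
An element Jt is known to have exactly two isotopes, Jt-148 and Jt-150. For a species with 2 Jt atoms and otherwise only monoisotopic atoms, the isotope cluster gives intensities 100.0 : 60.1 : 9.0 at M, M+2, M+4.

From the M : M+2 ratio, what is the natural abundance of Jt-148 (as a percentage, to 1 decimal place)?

76.9%

If p is the fraction of Jt that is Jt-148, then I(M+2)/I(M) = [C(2,1)·p^1·(1−p)] / p^2 = 2·(1−p)/p = 60.1/100.0 = 0.6010
(1−p)/p = 0.6010/2 = 0.3005  ⇒  p = 1/(1 + 0.3005) = 0.7689
Jt-148: 76.9%, Jt-150: 23.1%.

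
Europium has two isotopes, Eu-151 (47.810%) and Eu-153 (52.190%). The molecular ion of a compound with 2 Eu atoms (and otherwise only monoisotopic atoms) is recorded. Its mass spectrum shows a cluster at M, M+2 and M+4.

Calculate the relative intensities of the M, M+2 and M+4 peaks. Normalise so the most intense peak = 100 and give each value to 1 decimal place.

45.8 : 100.0 : 54.6

Expanding (0.47810 + 0.52190)^2:
P(M) = 0.47810^2 = 0.228580
P(M+2) = 2 × 0.47810^1 × 0.52190^1 = 0.499041
P(M+4) = 0.52190^2 = 0.272380
The M+2 peak is largest (0.499041); scaling to 100 gives 45.8 : 100.0 : 54.6.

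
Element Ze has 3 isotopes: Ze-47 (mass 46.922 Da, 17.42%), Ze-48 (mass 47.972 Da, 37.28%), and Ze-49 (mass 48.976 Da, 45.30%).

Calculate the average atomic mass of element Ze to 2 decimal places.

Ar = Σ fᵢ·mᵢ = 0.1742 × 46.922 + 0.3728 × 47.972 + 0.4530 × 48.976
= 8.1738 + 17.8840 + 22.1861 = 48.2439 Da

48.24 Da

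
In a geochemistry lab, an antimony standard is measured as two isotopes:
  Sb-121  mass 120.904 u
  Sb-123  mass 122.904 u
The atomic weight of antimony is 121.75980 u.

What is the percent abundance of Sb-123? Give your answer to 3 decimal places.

42.790%

Writing the weighted mean with unknown fraction x of Sb-121:
120.904·x + 122.904·(1 − x) = 121.75980
(120.904 − 122.904)·x = 121.75980 − 122.904
x = -1.14420 / -2.000 = 0.57210 → 57.210% Sb-121, 42.790% Sb-123.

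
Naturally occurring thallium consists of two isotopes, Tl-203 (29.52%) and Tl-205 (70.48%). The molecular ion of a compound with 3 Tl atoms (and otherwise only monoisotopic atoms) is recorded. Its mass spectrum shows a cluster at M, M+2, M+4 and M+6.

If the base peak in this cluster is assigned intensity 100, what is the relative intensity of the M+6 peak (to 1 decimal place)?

79.6

(0.2952 + 0.7048)^3 gives M 0.0257, M+2 0.1843, M+4 0.4399, M+6 0.3501; the largest is M+4.
P(M+4) = C(3,2) × 0.2952^1 × 0.7048^2 = 3 × 0.2952 × 0.49674304 = 0.439916 (base)
P(M+6) = C(3,3) × 0.2952^0 × 0.7048^3 = 1 × 1.0000 × 0.35010449 = 0.350104
Relative intensity = 0.350104 / 0.439916 × 100 = 79.6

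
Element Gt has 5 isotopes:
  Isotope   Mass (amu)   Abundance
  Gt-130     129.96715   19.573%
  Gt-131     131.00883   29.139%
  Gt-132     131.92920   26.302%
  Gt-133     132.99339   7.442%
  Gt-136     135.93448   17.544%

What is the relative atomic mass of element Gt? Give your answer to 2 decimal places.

Ar = Σ fᵢ·mᵢ = 0.19573 × 129.96715 + 0.29139 × 131.00883 + 0.26302 × 131.92920 + 0.07442 × 132.99339 + 0.17544 × 135.93448
= 25.438470 + 38.174663 + 34.700018 + 9.897368 + 23.848345 = 132.058864 amu

132.06 amu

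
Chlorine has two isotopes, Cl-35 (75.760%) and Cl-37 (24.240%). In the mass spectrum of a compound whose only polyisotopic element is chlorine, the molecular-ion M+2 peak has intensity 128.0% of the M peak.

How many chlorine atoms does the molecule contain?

For n independent Cl atoms, I(M+2)/I(M) = n · (abundance Cl-37) / (abundance Cl-35) = n · 0.24240/0.75760.
n = 1.280 × 0.75760/0.24240 = 4.00 ≈ 4

4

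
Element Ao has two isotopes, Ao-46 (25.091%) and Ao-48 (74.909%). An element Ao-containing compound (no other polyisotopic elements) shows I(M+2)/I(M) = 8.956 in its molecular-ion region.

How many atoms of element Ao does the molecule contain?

With n Ao atoms, P(M+2)/P(M) = C(n,1)·p^(n−1)q / p^n = n·q/p = n · 0.74909/0.25091.
n = 8.956 × 0.25091/0.74909 = 3.00 ≈ 3

3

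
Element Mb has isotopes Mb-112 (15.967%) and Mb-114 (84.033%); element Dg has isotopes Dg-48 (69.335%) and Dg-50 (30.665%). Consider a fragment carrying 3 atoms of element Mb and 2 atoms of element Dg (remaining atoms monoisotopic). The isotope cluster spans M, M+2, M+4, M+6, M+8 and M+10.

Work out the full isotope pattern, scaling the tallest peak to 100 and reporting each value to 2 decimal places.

Element Mb pattern (n=3): 0.00407071 : 0.0642714 : 0.33825507 : 0.59340282
Element Dg pattern (n=2): 0.48073422 : 0.42523156 : 0.09403422
Convolve the two distributions (both contribute in 2-u steps):
  M: 0.00407071×0.48073422 = 0.001957
  M+2: 0.00407071×0.42523156 + 0.0642714×0.48073422 = 0.032628
  M+4: 0.00407071×0.09403422 + 0.0642714×0.42523156 + 0.33825507×0.48073422 = 0.190324
  M+6: 0.0642714×0.09403422 + 0.33825507×0.42523156 + 0.59340282×0.48073422 = 0.435149
  M+8: 0.33825507×0.09403422 + 0.59340282×0.42523156 = 0.284141
  M+10: 0.59340282×0.09403422 = 0.055800
Scale to base peak (0.435149) = 100: 0.45 : 7.50 : 43.74 : 100.00 : 65.30 : 12.82

0.45 : 7.50 : 43.74 : 100.00 : 65.30 : 12.82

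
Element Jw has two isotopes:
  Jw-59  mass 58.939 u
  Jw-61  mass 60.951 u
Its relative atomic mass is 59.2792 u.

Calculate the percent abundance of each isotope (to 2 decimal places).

Let x be the fractional abundance of Jw-59; then Jw-61 has abundance 1 − x.
58.939·x + 60.951·(1 − x) = 59.2792
(58.939 − 60.951)·x = 59.2792 − 60.951
x = -1.6718 / -2.012 = 0.83091 → 83.09% Jw-59, 16.91% Jw-61.

Jw-59: 83.09%, Jw-61: 16.91%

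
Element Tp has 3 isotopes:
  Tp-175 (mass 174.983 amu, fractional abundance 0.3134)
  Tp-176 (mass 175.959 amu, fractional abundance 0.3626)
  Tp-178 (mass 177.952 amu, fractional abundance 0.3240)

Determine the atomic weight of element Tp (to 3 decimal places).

176.299 amu

Ar = Σ fᵢ·mᵢ = 0.3134 × 174.983 + 0.3626 × 175.959 + 0.3240 × 177.952
= 54.8397 + 63.8027 + 57.6564 = 176.2988 amu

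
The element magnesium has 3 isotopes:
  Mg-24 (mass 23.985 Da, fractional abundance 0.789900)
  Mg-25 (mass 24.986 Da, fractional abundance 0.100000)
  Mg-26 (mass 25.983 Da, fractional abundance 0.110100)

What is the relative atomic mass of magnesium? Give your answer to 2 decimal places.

Average mass = Σ (abundance × isotope mass) = 0.789900 × 23.985 + 0.100000 × 24.986 + 0.110100 × 25.983
= 18.9458 + 2.4986 + 2.8607 = 24.3051 Da

24.31 Da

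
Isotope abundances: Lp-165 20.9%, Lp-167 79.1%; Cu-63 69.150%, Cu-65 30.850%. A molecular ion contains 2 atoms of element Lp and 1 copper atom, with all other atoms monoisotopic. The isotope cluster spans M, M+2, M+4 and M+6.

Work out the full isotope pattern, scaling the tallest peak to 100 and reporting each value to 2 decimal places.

Element Lp pattern (n=2): 0.043681 : 0.330638 : 0.625681
Copper pattern (n=1): 0.6915 : 0.3085
Convolve the two distributions (both contribute in 2-u steps):
  M: 0.043681×0.6915 = 0.030205
  M+2: 0.043681×0.3085 + 0.330638×0.6915 = 0.242112
  M+4: 0.330638×0.3085 + 0.625681×0.6915 = 0.534660
  M+6: 0.625681×0.3085 = 0.193023
Scale to base peak (0.534660) = 100: 5.65 : 45.28 : 100.00 : 36.10

5.65 : 45.28 : 100.00 : 36.10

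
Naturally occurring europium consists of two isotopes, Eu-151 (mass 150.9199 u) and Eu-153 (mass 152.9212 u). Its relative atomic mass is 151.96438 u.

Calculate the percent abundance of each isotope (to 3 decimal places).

Eu-151: 47.810%, Eu-153: 52.190%

Let x be the fractional abundance of Eu-151; then Eu-153 has abundance 1 − x.
150.9199·x + 152.9212·(1 − x) = 151.96438
(150.9199 − 152.9212)·x = 151.96438 − 152.9212
x = -0.95682 / -2.0013 = 0.47810 → 47.810% Eu-151, 52.190% Eu-153.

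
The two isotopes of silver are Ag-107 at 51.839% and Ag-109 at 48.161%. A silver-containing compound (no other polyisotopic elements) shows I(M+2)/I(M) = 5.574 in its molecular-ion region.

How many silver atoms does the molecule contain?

6

With n Ag atoms, P(M+2)/P(M) = C(n,1)·p^(n−1)q / p^n = n·q/p = n · 0.48161/0.51839.
n = 5.574 × 0.51839/0.48161 = 6.00 ≈ 6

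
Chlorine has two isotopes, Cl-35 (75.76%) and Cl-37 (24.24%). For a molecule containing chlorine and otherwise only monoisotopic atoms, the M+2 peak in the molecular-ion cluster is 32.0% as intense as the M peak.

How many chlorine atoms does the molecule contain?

1

With n Cl atoms, P(M+2)/P(M) = C(n,1)·p^(n−1)q / p^n = n·q/p = n · 0.2424/0.7576.
n = 0.320 × 0.7576/0.2424 = 1.00 ≈ 1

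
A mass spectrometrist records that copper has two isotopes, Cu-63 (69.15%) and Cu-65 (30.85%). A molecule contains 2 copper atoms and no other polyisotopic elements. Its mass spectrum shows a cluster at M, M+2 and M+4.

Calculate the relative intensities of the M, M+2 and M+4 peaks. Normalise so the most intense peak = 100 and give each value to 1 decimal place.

The 2 Cu atoms are independent, so intensities follow the terms of (0.6915 + 0.3085)^2.
P(M) = 0.6915^2 = 0.478172
P(M+2) = 2 × 0.6915^1 × 0.3085^1 = 0.426656
P(M+4) = 0.3085^2 = 0.095172
The M peak is largest (0.478172); scaling to 100 gives 100.0 : 89.2 : 19.9.

100.0 : 89.2 : 19.9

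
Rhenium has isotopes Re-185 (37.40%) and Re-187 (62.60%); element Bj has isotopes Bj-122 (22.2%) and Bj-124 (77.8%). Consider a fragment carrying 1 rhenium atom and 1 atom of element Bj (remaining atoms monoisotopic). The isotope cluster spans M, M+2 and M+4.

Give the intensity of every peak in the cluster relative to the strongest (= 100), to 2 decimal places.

Rhenium pattern (n=1): 0.3740 : 0.6260
Element Bj pattern (n=1): 0.2220 : 0.7780
Convolve the two distributions (both contribute in 2-u steps):
  M: 0.3740×0.2220 = 0.083028
  M+2: 0.3740×0.7780 + 0.6260×0.2220 = 0.429944
  M+4: 0.6260×0.7780 = 0.487028
Scale to base peak (0.487028) = 100: 17.05 : 88.28 : 100.00

17.05 : 88.28 : 100.00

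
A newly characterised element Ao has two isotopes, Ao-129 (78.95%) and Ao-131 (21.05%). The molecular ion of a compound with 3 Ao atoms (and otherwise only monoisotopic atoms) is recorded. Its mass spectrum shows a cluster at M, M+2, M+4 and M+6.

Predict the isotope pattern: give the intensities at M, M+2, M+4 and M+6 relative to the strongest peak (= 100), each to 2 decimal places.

100.00 : 79.99 : 21.33 : 1.90

The 3 Ao atoms are independent, so intensities follow the terms of (0.7895 + 0.2105)^3.
P(M) = 0.7895^3 = 0.492103
P(M+2) = 3 × 0.7895^2 × 0.2105^1 = 0.393620
P(M+4) = 3 × 0.7895^1 × 0.2105^2 = 0.104949
P(M+6) = 0.2105^3 = 0.009327
The M peak is largest (0.492103); scaling to 100 gives 100.00 : 79.99 : 21.33 : 1.90.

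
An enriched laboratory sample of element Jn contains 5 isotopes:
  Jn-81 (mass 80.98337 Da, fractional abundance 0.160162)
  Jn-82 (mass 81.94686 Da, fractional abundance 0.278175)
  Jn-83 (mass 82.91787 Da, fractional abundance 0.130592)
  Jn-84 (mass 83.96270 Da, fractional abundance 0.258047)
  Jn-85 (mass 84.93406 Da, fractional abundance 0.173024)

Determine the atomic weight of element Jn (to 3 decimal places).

82.956 Da

Weight each isotope mass by its fractional abundance: 0.160162 × 80.98337 + 0.278175 × 81.94686 + 0.130592 × 82.91787 + 0.258047 × 83.96270 + 0.173024 × 84.93406
= 12.970459 + 22.795568 + 10.828410 + 21.666323 + 14.695631 = 82.956391 Da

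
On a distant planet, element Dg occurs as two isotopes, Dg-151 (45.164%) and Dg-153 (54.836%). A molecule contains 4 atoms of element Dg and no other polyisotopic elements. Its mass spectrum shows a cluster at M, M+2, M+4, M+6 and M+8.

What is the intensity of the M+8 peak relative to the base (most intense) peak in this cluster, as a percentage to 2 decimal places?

24.57%

Term probabilities: M 0.0416, M+2 0.2021, M+4 0.3680, M+6 0.2979, M+8 0.0904. Base peak = M+4.
P(M+4) = C(4,2) × 0.45164^2 × 0.54836^2 = 6 × 0.20397869 × 0.30069869 = 0.368017 (base)
P(M+8) = C(4,4) × 0.45164^0 × 0.54836^4 = 1 × 1.0000 × 0.0904197 = 0.090420
Relative intensity = 0.090420 / 0.368017 × 100 = 24.57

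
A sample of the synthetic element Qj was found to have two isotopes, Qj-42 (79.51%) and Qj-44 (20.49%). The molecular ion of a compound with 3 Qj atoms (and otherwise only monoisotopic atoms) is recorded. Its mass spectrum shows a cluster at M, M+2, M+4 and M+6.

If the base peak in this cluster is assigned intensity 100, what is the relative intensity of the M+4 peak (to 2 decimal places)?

(0.7951 + 0.2049)^3 gives M 0.5026, M+2 0.3886, M+4 0.1001, M+6 0.0086; the largest is M.
P(M) = C(3,0) × 0.7951^3 × 0.2049^0 = 1 × 0.50264951 × 1.0000 = 0.502650 (base)
P(M+4) = C(3,2) × 0.7951^1 × 0.2049^2 = 3 × 0.7951 × 0.04198401 = 0.100144
Relative intensity = 0.100144 / 0.502650 × 100 = 19.92

19.92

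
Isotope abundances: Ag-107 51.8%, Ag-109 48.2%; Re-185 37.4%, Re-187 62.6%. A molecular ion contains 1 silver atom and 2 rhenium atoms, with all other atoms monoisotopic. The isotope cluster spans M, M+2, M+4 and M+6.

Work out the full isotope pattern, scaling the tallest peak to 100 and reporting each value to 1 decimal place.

Silver pattern (n=1): 0.5180 : 0.4820
Rhenium pattern (n=2): 0.139876 : 0.468248 : 0.391876
Convolve the two distributions (both contribute in 2-u steps):
  M: 0.5180×0.139876 = 0.072456
  M+2: 0.5180×0.468248 + 0.4820×0.139876 = 0.309973
  M+4: 0.5180×0.391876 + 0.4820×0.468248 = 0.428687
  M+6: 0.4820×0.391876 = 0.188884
Scale to base peak (0.428687) = 100: 16.9 : 72.3 : 100.0 : 44.1

16.9 : 72.3 : 100.0 : 44.1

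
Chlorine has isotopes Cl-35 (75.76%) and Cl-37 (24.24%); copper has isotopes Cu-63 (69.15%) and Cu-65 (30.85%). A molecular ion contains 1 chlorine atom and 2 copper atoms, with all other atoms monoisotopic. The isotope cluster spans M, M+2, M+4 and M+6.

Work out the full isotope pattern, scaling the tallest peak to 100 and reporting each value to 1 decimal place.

Chlorine pattern (n=1): 0.7576 : 0.2424
Copper pattern (n=2): 0.47817225 : 0.4266555 : 0.09517225
Convolve the two distributions (both contribute in 2-u steps):
  M: 0.7576×0.47817225 = 0.362263
  M+2: 0.7576×0.4266555 + 0.2424×0.47817225 = 0.439143
  M+4: 0.7576×0.09517225 + 0.2424×0.4266555 = 0.175524
  M+6: 0.2424×0.09517225 = 0.023070
Scale to base peak (0.439143) = 100: 82.5 : 100.0 : 40.0 : 5.3

82.5 : 100.0 : 40.0 : 5.3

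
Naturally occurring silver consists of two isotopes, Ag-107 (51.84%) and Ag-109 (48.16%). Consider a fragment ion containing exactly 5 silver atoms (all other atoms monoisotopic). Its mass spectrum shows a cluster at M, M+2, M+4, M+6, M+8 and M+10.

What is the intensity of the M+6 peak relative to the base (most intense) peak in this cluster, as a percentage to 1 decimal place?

Term probabilities: M 0.0374, M+2 0.1739, M+4 0.3231, M+6 0.3002, M+8 0.1394, M+10 0.0259. Base peak = M+4.
P(M+4) = C(5,2) × 0.5184^3 × 0.4816^2 = 10 × 0.13931407 × 0.23193856 = 0.323123 (base)
P(M+6) = C(5,3) × 0.5184^2 × 0.4816^3 = 10 × 0.26873856 × 0.11170161 = 0.300185
Relative intensity = 0.300185 / 0.323123 × 100 = 92.9

92.9%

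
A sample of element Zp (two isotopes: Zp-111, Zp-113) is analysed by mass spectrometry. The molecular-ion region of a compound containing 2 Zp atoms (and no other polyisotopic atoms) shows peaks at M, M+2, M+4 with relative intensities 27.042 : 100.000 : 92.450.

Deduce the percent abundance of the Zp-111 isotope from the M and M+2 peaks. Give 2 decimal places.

35.10%

Write p for the Zp-111 fraction. I(M+2)/I(M) = [C(2,1)·p^1·(1−p)] / p^2 = 2·(1−p)/p = 100.000/27.042 = 3.6980
(1−p)/p = 3.6980/2 = 1.8490  ⇒  p = 1/(1 + 1.8490) = 0.3510
Zp-111: 35.10%, Zp-113: 64.90%.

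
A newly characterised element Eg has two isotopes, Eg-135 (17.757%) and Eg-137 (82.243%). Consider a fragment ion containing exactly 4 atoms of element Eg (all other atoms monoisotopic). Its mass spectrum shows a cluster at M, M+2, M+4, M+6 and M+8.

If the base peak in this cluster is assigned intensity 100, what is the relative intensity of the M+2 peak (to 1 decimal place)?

Term probabilities: M 0.0010, M+2 0.0184, M+4 0.1280, M+6 0.3951, M+8 0.4575. Base peak = M+8.
P(M+8) = C(4,4) × 0.17757^0 × 0.82243^4 = 1 × 1.0000 × 0.45750493 = 0.457505 (base)
P(M+2) = C(4,1) × 0.17757^3 × 0.82243^1 = 4 × 0.00559898 × 0.82243 = 0.018419
Relative intensity = 0.018419 / 0.457505 × 100 = 4.0

4.0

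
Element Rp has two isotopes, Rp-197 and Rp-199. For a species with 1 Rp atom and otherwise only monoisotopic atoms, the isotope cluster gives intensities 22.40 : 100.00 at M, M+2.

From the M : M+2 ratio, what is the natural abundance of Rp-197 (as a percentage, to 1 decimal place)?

18.3%

If p is the fraction of Rp that is Rp-197, then I(M+2)/I(M) = [C(1,1)·p^0·(1−p)] / p^1 = 1·(1−p)/p = 100.00/22.40 = 4.4643
(1−p)/p = 4.4643/1 = 4.4643  ⇒  p = 1/(1 + 4.4643) = 0.1830
Rp-197: 18.3%, Rp-199: 81.7%.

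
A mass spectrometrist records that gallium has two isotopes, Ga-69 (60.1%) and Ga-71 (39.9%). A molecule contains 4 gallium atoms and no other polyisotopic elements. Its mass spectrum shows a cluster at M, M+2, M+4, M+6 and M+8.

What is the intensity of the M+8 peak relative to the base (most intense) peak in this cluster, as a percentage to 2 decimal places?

Binomial terms of (0.601 + 0.399)^4: M 0.1305, M+2 0.3465, M+4 0.3450, M+6 0.1527, M+8 0.0253 → M+2 is the base peak.
P(M+2) = C(4,1) × 0.601^3 × 0.399^1 = 4 × 0.2170818 × 0.3990 = 0.346463 (base)
P(M+8) = C(4,4) × 0.601^0 × 0.399^4 = 1 × 1.0000 × 0.02534496 = 0.025345
Relative intensity = 0.025345 / 0.346463 × 100 = 7.32

7.32%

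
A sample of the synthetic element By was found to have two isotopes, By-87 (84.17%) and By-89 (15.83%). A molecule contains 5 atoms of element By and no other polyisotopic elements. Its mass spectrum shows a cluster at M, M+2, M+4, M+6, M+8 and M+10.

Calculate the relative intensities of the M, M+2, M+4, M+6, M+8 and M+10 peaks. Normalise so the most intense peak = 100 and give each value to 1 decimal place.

100.0 : 94.0 : 35.4 : 6.7 : 0.6 : 0.0

Expanding (0.8417 + 0.1583)^5:
P(M) = 0.8417^5 = 0.422461
P(M+2) = 5 × 0.8417^4 × 0.1583^1 = 0.397265
P(M+4) = 10 × 0.8417^3 × 0.1583^2 = 0.149429
P(M+6) = 10 × 0.8417^2 × 0.1583^3 = 0.028103
P(M+8) = 5 × 0.8417^1 × 0.1583^4 = 0.002643
P(M+10) = 0.1583^5 = 0.000099
The M peak is largest (0.422461); scaling to 100 gives 100.0 : 94.0 : 35.4 : 6.7 : 0.6 : 0.0.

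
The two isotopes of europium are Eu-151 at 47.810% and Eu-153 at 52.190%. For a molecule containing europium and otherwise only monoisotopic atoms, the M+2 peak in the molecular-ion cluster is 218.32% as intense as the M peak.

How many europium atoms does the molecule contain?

For n independent Eu atoms, I(M+2)/I(M) = n · (abundance Eu-153) / (abundance Eu-151) = n · 0.52190/0.47810.
n = 2.1832 × 0.47810/0.52190 = 2.00 ≈ 2

2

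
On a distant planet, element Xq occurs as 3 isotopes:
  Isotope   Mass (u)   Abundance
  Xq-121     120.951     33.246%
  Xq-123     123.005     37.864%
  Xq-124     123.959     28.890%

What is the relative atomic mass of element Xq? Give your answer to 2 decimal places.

122.60 u

Weight each isotope mass by its fractional abundance: 0.33246 × 120.951 + 0.37864 × 123.005 + 0.28890 × 123.959
= 40.2114 + 46.5746 + 35.8118 = 122.5978 u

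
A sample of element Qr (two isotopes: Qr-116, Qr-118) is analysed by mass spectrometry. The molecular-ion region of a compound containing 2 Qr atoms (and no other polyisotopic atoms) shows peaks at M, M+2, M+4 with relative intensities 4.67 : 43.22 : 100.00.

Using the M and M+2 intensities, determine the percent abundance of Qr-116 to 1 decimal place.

17.8%

If p is the fraction of Qr that is Qr-116, then I(M+2)/I(M) = [C(2,1)·p^1·(1−p)] / p^2 = 2·(1−p)/p = 43.22/4.67 = 9.2548
(1−p)/p = 9.2548/2 = 4.6274  ⇒  p = 1/(1 + 4.6274) = 0.1777
Qr-116: 17.8%, Qr-118: 82.2%.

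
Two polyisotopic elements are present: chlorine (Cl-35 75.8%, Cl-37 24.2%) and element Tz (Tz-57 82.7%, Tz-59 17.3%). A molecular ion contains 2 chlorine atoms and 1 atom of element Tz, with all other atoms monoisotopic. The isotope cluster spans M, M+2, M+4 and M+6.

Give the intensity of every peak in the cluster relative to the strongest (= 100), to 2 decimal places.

Chlorine pattern (n=2): 0.574564 : 0.366872 : 0.058564
Element Tz pattern (n=1): 0.8270 : 0.1730
Convolve the two distributions (both contribute in 2-u steps):
  M: 0.574564×0.8270 = 0.475164
  M+2: 0.574564×0.1730 + 0.366872×0.8270 = 0.402803
  M+4: 0.366872×0.1730 + 0.058564×0.8270 = 0.111901
  M+6: 0.058564×0.1730 = 0.010132
Scale to base peak (0.475164) = 100: 100.00 : 84.77 : 23.55 : 2.13

100.00 : 84.77 : 23.55 : 2.13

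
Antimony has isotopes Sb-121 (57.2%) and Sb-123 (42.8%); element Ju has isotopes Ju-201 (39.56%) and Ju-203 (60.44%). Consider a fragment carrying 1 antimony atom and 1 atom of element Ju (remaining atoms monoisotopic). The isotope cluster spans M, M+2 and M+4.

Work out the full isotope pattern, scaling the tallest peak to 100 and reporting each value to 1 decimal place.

43.9 : 100.0 : 50.2

Antimony pattern (n=1): 0.5720 : 0.4280
Element Ju pattern (n=1): 0.3956 : 0.6044
Convolve the two distributions (both contribute in 2-u steps):
  M: 0.5720×0.3956 = 0.226283
  M+2: 0.5720×0.6044 + 0.4280×0.3956 = 0.515034
  M+4: 0.4280×0.6044 = 0.258683
Scale to base peak (0.515034) = 100: 43.9 : 100.0 : 50.2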